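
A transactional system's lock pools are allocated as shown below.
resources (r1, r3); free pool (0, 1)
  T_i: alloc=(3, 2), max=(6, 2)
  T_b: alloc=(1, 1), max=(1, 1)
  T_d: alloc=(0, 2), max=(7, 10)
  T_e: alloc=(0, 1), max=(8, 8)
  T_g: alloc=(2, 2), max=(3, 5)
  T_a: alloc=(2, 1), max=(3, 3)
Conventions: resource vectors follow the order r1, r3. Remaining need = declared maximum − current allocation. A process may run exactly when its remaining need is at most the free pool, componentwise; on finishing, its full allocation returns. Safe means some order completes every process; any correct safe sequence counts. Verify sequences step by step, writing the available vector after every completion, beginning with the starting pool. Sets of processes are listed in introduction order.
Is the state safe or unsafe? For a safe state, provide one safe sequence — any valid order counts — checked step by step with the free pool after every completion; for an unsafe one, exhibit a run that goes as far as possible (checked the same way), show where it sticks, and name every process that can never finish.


SAFE, for example via the order T_b, T_a, T_i, T_g, T_e, T_d.
Key observation: T_a is the earliest step where a requested resource binds exactly: need (1, 2), pool (1, 2) at its turn.
Step-by-step check:
  pool = (0, 1)
  T_b needs (0, 0) <= (0, 1) -> finishes; pool += (1, 1) = (1, 2)
  T_a needs (1, 2) <= (1, 2) -> finishes; pool += (2, 1) = (3, 3)
  T_i needs (3, 0) <= (3, 3) -> finishes; pool += (3, 2) = (6, 5)
  T_g needs (1, 3) <= (6, 5) -> finishes; pool += (2, 2) = (8, 7)
  T_e needs (8, 7) <= (8, 7) -> finishes; pool += (0, 1) = (8, 8)
  T_d needs (7, 8) <= (8, 8) -> finishes; pool += (0, 2) = (8, 10)


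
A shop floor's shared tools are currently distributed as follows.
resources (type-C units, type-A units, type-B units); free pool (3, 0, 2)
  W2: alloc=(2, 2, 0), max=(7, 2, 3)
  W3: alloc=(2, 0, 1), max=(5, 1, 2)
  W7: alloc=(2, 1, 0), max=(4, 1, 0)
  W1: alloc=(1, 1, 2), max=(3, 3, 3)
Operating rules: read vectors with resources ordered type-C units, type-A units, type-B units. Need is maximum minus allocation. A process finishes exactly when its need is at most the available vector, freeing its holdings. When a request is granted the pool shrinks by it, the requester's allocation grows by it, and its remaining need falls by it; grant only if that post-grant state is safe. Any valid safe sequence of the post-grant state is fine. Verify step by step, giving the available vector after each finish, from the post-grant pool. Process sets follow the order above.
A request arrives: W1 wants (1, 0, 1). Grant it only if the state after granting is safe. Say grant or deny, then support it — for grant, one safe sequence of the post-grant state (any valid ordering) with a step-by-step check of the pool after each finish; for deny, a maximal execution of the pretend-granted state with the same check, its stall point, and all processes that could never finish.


DENY — the pretend-granted state is unsafe.
Key observation: after W7, W3 the pool peaks at (6, 1, 2), and each blocked process is short somewhere: W2 on type-B units; W1 on type-A units.
After a pretend grant, a maximal execution: W7, W3 — then nothing else fits. Walking it through:
  pool = (2, 0, 1)
  W7 needs (2, 0, 0) <= (2, 0, 1) -> finishes; pool += (2, 1, 0) = (4, 1, 1)
  W3 needs (3, 1, 1) <= (4, 1, 1) -> finishes; pool += (2, 0, 1) = (6, 1, 2)
  blocked: W2 wants (5, 0, 3), pool (6, 1, 2) — not enough type-B units
  blocked: W1 wants (1, 2, 0), pool (6, 1, 2) — not enough type-A units
Had the request been granted, W2 and W1 could never finish.


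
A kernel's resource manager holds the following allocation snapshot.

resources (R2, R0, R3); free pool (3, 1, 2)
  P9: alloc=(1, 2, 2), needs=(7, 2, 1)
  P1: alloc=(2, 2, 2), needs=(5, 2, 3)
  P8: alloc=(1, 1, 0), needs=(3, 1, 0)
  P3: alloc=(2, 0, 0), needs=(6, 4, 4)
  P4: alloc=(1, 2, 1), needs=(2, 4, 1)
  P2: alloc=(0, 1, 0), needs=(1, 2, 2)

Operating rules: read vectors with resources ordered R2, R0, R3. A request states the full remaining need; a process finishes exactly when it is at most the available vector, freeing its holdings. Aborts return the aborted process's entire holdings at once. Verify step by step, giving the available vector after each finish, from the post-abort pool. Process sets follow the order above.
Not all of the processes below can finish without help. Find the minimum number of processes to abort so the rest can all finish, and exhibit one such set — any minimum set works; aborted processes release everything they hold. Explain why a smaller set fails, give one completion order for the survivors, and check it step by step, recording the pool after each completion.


The answer: abort P9.
Key observation: P4 had no path to completion before; after the abort of P9 ((1, 2, 2) returned), step 3 is where it fits.
Minimality: the empty abort set fails — the state is deadlocked as it stands.
One survivor order: P8, P2, P4, P3, P1. Check, step by step (post-abort pool first):
  pool = (4, 3, 4)
  run P8 (needs (3, 1, 0), free (4, 3, 4)); after release of (1, 1, 0) the pool is (5, 4, 4)
  run P2 (needs (1, 2, 2), free (5, 4, 4)); after release of (0, 1, 0) the pool is (5, 5, 4)
  run P4 (needs (2, 4, 1), free (5, 5, 4)); after release of (1, 2, 1) the pool is (6, 7, 5)
  run P3 (needs (6, 4, 4), free (6, 7, 5)); after release of (2, 0, 0) the pool is (8, 7, 5)
  run P1 (needs (5, 2, 3), free (8, 7, 5)); after release of (2, 2, 2) the pool is (10, 9, 7)


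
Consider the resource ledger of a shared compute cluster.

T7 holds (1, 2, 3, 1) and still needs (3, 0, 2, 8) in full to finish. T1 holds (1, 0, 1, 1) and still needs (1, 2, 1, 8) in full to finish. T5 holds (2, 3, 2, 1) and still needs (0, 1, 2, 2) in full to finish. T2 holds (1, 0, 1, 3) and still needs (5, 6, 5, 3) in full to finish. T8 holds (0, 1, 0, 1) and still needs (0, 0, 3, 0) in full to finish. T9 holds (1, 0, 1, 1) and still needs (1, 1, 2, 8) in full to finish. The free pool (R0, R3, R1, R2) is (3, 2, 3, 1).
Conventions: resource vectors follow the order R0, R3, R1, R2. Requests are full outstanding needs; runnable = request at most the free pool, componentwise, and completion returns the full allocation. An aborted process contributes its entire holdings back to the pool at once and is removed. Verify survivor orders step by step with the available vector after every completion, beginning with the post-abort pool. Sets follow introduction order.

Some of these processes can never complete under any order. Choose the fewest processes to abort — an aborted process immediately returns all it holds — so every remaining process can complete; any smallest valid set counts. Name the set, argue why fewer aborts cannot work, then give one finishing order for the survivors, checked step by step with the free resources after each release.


The answer: abort T7 and T1.
Key observation: the deadlocked T9 becomes finishable only because T7 and T1 released (2, 2, 4, 2); it completes at step 4 below.
Minimality, checking each single-abort alternative: T7 alone leaves T1 blocked (short on R2); T1 alone leaves T7 blocked (short on R2); T5 alone leaves T7 blocked (short on R2); T2 alone leaves T7 blocked (short on R2); T8 alone leaves T7 blocked (short on R2); T9 alone leaves T7 blocked (short on R2).
Survivors finish in the order: T5, T2, T8, T9. Check, step by step (pool after the aborts first):
  pool = (5, 4, 7, 3)
  run T5 (needs (0, 1, 2, 2), free (5, 4, 7, 3)); after release of (2, 3, 2, 1) the pool is (7, 7, 9, 4)
  run T2 (needs (5, 6, 5, 3), free (7, 7, 9, 4)); after release of (1, 0, 1, 3) the pool is (8, 7, 10, 7)
  run T8 (needs (0, 0, 3, 0), free (8, 7, 10, 7)); after release of (0, 1, 0, 1) the pool is (8, 8, 10, 8)
  run T9 (needs (1, 1, 2, 8), free (8, 8, 10, 8)); after release of (1, 0, 1, 1) the pool is (9, 8, 11, 9)


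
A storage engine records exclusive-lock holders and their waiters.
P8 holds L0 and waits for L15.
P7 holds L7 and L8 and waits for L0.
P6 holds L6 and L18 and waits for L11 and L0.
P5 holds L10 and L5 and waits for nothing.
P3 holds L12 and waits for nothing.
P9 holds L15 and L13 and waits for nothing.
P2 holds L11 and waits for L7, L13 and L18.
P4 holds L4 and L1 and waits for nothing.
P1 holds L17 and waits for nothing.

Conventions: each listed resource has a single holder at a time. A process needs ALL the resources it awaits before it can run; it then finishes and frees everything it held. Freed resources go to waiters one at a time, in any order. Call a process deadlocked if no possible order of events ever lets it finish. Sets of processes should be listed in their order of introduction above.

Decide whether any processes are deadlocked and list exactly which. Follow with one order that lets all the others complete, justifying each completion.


Deadlocked: P6 and P2.
Key observation: P6 -> P2 -> P6 is a circular wait — nothing in it can go first; no other process is dragged down with it.
The rest can finish in the order P9, P8, P5, P7, P1, P3, P4.
Verifying each step:
  P9: no waits; runs immediately, freeing L15 and L13
  run P8 (all its waits — L15 — are resolved); releases L0
  P5: no waits; runs immediately, freeing L10 and L5
  run P7 (all its waits — L0 — are resolved); releases L7 and L8
  P1: no waits; runs immediately, freeing L17
  P3: no waits; runs immediately, freeing L12
  P4: no waits; runs immediately, freeing L4 and L1


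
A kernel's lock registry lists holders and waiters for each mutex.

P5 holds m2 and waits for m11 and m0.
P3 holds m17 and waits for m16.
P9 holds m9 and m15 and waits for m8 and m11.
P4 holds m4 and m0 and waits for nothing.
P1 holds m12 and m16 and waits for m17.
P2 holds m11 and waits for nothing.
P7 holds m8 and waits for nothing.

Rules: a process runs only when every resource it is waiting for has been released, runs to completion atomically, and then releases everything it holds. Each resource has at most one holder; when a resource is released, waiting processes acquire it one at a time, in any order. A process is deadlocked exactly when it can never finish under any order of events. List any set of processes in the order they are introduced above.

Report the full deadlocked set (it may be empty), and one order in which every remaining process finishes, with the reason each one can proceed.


Deadlocked set: P3 and P1.
Key observation: along P3 -> P1 -> P3, each member waits on what the next one holds — a deadlock; no other process is dragged down with it.
A valid finishing order for the others: P4, P2, P7, P5, P9.
Verifying each step:
  run P4 (it waits on nothing); releases m4 and m0
  run P2 (it waits on nothing); releases m11
  run P7 (it waits on nothing); releases m8
  run P5 (all its waits — m11 and m0 — are resolved); releases m2
  run P9 (all its waits — m8 and m11 — are resolved); releases m9 and m15


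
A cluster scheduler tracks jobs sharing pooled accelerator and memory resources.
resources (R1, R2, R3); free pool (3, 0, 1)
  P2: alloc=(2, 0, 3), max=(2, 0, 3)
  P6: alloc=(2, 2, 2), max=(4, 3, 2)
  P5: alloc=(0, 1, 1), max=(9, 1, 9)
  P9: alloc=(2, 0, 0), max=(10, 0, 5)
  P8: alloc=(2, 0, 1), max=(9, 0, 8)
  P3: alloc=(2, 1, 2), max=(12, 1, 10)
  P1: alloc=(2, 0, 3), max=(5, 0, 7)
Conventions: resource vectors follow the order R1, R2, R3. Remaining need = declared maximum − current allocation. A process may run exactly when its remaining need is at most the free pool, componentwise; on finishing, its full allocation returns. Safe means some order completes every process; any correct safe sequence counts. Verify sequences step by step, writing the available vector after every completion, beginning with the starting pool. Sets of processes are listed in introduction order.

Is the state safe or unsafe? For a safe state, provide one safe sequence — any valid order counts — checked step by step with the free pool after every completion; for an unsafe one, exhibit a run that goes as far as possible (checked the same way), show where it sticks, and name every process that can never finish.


SAFE — a valid safe sequence is P2, P1, P8, P5, P9, P6, P3.
Key observation: P1 marks the first exact bind of the order: its need (3, 0, 4) fits the free (5, 0, 4) with zero slack on a requested resource.
Check, step by step:
  pool = (3, 0, 1)
  P2: need (0, 0, 0) fits (3, 0, 1); releases (2, 0, 3), pool now (5, 0, 4)
  P1: need (3, 0, 4) fits (5, 0, 4); releases (2, 0, 3), pool now (7, 0, 7)
  P8: need (7, 0, 7) fits (7, 0, 7); releases (2, 0, 1), pool now (9, 0, 8)
  P5: need (9, 0, 8) fits (9, 0, 8); releases (0, 1, 1), pool now (9, 1, 9)
  P9: need (8, 0, 5) fits (9, 1, 9); releases (2, 0, 0), pool now (11, 1, 9)
  P6: need (2, 1, 0) fits (11, 1, 9); releases (2, 2, 2), pool now (13, 3, 11)
  P3: need (10, 0, 8) fits (13, 3, 11); releases (2, 1, 2), pool now (15, 4, 13)


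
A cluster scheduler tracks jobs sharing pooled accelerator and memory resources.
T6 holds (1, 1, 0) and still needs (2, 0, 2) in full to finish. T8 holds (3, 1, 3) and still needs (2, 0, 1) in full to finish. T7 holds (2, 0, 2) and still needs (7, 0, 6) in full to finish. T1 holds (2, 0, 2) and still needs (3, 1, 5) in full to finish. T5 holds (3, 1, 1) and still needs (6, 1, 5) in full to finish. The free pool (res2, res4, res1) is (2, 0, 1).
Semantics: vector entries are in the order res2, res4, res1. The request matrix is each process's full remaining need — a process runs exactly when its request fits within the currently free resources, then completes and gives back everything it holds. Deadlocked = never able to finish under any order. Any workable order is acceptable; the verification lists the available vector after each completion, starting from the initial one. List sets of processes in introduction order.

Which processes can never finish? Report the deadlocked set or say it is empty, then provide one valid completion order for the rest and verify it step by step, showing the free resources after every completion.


Deadlocked set: T7, T1 and T5.
Key observation: after T8, T6 complete, (6, 2, 4) is the best the pool ever gets, yet each leftover process wants more res1.
A valid finishing order for the others: T8, T6. Check, step by step:
  pool = (2, 0, 1)
  T8: need (2, 0, 1) fits (2, 0, 1); releases (3, 1, 3), pool now (5, 1, 4)
  T6: need (2, 0, 2) fits (5, 1, 4); releases (1, 1, 0), pool now (6, 2, 4)
The blocked processes can never fit:
  T7 still needs (7, 0, 6) but only (6, 2, 4) is free — short on res2 and res1
  T1 still needs (3, 1, 5) but only (6, 2, 4) is free — short on res1
  T5 still needs (6, 1, 5) but only (6, 2, 4) is free — short on res1


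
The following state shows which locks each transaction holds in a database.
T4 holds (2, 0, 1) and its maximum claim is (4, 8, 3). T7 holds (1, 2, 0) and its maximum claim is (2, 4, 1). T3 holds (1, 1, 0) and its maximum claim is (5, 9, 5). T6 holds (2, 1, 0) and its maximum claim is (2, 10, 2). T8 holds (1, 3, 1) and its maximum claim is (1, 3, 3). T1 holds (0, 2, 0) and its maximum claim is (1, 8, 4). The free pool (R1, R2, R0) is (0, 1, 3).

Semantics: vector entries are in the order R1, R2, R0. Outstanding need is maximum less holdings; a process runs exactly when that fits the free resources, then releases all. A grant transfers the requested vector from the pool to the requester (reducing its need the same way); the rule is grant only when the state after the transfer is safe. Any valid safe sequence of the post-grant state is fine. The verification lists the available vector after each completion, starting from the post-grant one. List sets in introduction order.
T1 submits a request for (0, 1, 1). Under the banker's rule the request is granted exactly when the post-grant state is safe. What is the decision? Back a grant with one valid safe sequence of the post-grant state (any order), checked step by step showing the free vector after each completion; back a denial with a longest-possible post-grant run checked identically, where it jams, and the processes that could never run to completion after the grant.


GRANT — the state after the grant stays safe, e.g. via T8, T7, T1, T4, T3, T6.
Key observation: (0, 0, 2) free after granting still covers T8 first, and each release covers the next.
Check on the post-grant state, step by step:
  pool = (0, 0, 2)
  T8: need (0, 0, 2) fits (0, 0, 2); releases (1, 3, 1), pool now (1, 3, 3)
  T7: need (1, 2, 1) fits (1, 3, 3); releases (1, 2, 0), pool now (2, 5, 3)
  T1: need (1, 5, 3) fits (2, 5, 3); releases (0, 3, 1), pool now (2, 8, 4)
  T4: need (2, 8, 2) fits (2, 8, 4); releases (2, 0, 1), pool now (4, 8, 5)
  T3: need (4, 8, 5) fits (4, 8, 5); releases (1, 1, 0), pool now (5, 9, 5)
  T6: need (0, 9, 2) fits (5, 9, 5); releases (2, 1, 0), pool now (7, 10, 5)


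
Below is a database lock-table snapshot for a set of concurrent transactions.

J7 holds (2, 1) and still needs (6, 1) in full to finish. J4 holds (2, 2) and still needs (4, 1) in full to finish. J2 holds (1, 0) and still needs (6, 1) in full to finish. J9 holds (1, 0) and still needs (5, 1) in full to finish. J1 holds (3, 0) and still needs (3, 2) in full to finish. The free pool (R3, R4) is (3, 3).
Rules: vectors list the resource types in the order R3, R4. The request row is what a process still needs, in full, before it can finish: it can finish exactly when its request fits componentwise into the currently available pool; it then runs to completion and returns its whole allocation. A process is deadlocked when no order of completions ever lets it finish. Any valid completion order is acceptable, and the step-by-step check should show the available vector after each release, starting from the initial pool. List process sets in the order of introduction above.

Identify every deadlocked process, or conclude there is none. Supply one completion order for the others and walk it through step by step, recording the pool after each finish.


No process is deadlocked.
Key observation: J1 leads a chain of completions in which each release enables another process.
The rest can finish in the order J1, J7, J9, J2, J4. Check, step by step:
  pool = (3, 3)
  J1: need (3, 2) fits (3, 3); releases (3, 0), pool now (6, 3)
  J7: need (6, 1) fits (6, 3); releases (2, 1), pool now (8, 4)
  J9: need (5, 1) fits (8, 4); releases (1, 0), pool now (9, 4)
  J2: need (6, 1) fits (9, 4); releases (1, 0), pool now (10, 4)
  J4: need (4, 1) fits (10, 4); releases (2, 2), pool now (12, 6)


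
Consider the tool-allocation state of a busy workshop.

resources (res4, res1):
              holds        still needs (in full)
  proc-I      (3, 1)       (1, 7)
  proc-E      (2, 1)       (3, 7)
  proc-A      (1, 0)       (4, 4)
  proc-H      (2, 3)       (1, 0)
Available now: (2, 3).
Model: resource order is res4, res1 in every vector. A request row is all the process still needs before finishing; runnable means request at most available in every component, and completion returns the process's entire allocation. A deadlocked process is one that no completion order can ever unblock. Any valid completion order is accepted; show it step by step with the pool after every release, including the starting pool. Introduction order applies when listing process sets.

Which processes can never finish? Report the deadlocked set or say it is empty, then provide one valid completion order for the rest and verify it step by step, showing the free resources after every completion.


The deadlocked set is proc-I and proc-E.
Key observation: no order helps: past proc-H, proc-A, the free pool tops out at (5, 6), below what each blocked process needs in res1.
The rest can finish in the order proc-H, proc-A. Check, step by step:
  pool = (2, 3)
  run proc-H (needs (1, 0), free (2, 3)); after release of (2, 3) the pool is (4, 6)
  run proc-A (needs (4, 4), free (4, 6)); after release of (1, 0) the pool is (5, 6)
None of the blocked processes ever fits:
  proc-I cannot run: need (1, 7) vs free (5, 6) (insufficient res1)
  proc-E cannot run: need (3, 7) vs free (5, 6) (insufficient res1)


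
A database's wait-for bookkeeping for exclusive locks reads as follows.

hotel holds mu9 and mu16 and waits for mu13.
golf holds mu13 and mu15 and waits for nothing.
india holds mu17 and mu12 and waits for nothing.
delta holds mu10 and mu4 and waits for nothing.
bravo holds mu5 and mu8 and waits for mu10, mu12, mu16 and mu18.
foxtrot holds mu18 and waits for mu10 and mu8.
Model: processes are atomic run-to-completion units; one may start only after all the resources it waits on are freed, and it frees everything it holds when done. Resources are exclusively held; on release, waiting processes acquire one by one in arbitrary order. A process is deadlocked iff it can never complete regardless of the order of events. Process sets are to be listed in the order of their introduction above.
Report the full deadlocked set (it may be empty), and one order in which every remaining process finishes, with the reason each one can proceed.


The deadlocked set is bravo and foxtrot.
Key observation: the loop bravo -> foxtrot -> bravo blocks itself forever; no other process is dragged down with it.
The rest can finish in the order golf, delta, hotel, india.
Check, step by step:
  golf: no waits; runs immediately, freeing mu13 and mu15
  delta: no waits; runs immediately, freeing mu10 and mu4
  hotel: everything it awaited (mu13) is free; runs, freeing mu9 and mu16
  india: no waits; runs immediately, freeing mu17 and mu12


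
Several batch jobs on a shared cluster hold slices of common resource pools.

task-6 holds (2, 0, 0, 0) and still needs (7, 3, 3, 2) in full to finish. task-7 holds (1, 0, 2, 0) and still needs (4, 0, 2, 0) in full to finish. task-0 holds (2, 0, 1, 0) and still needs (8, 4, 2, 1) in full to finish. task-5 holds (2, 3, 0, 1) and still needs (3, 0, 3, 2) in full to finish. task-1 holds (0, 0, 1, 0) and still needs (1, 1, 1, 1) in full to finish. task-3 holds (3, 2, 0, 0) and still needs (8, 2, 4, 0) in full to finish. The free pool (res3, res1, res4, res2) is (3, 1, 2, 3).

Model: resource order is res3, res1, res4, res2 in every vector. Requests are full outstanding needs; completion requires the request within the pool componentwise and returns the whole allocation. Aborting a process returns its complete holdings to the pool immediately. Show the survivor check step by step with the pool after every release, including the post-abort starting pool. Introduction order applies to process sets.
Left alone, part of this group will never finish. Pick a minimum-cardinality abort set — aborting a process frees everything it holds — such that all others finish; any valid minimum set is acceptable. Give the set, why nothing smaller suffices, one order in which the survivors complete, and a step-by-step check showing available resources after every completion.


Minimum abort set: task-6.
Key observation: task-3 was stuck for good until task-6 gave back (2, 0, 0, 0); in the order shown it finishes at step 3.
Minimality: the empty abort set fails — the state is deadlocked as it stands.
The survivors complete as task-7, task-5, task-3, task-1, task-0. Walking it through (starting from the post-abort pool):
  pool = (5, 1, 2, 3)
  run task-7 (needs (4, 0, 2, 0), free (5, 1, 2, 3)); after release of (1, 0, 2, 0) the pool is (6, 1, 4, 3)
  run task-5 (needs (3, 0, 3, 2), free (6, 1, 4, 3)); after release of (2, 3, 0, 1) the pool is (8, 4, 4, 4)
  run task-3 (needs (8, 2, 4, 0), free (8, 4, 4, 4)); after release of (3, 2, 0, 0) the pool is (11, 6, 4, 4)
  run task-1 (needs (1, 1, 1, 1), free (11, 6, 4, 4)); after release of (0, 0, 1, 0) the pool is (11, 6, 5, 4)
  run task-0 (needs (8, 4, 2, 1), free (11, 6, 5, 4)); after release of (2, 0, 1, 0) the pool is (13, 6, 6, 4)


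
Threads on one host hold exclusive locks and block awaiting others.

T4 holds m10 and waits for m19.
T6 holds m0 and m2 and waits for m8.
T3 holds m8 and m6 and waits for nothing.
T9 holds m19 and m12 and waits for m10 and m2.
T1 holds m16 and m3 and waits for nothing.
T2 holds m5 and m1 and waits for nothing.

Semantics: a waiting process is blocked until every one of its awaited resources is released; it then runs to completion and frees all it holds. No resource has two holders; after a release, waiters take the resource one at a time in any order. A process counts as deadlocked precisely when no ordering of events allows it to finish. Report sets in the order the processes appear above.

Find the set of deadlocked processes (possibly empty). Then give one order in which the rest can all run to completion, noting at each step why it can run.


Deadlocked set: T4 and T9.
Key observation: the waits loop around T4 -> T9 -> T4 with no way out; no other process is dragged down with it.
A valid finishing order for the others: T3, T6, T2, T1.
Walking it through:
  run T3 (it waits on nothing); releases m8 and m6
  run T6 (all its waits — m8 — are resolved); releases m0 and m2
  run T2 (it waits on nothing); releases m5 and m1
  run T1 (it waits on nothing); releases m16 and m3


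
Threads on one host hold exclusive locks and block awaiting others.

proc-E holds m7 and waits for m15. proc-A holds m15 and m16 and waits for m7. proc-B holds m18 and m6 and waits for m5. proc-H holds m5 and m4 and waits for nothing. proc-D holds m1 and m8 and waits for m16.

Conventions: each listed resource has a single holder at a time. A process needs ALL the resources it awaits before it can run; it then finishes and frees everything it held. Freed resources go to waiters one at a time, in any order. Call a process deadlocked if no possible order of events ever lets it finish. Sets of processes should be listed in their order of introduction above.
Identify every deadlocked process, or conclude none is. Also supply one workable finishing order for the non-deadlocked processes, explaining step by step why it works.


Deadlocked set: proc-E, proc-A and proc-D.
Key observation: the knot is the closed ring of waits proc-E -> proc-A -> proc-E; proc-D waits into the deadlock from upstream.
One completion order for the rest: proc-H, proc-B.
Check, step by step:
  run proc-H (it waits on nothing); releases m5 and m4
  proc-B: everything it awaited (m5) is free; runs, freeing m18 and m6


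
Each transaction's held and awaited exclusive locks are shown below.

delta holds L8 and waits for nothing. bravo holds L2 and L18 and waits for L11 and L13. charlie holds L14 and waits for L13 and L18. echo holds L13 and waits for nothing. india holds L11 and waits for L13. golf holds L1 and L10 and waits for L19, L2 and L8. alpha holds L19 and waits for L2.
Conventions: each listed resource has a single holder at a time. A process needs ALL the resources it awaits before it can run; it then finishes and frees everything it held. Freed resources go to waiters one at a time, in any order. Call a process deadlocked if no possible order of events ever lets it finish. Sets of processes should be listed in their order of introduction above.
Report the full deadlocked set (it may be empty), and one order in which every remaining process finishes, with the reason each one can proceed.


No process is deadlocked.
Key observation: the waits form no ring: some process can always run, and its releases unblock the others one by one.
One completion order for the rest: echo, india, delta, bravo, charlie, alpha, golf.
Walking it through:
  echo: no waits; runs immediately, freeing L13
  india: everything it awaited (L13) is free; runs, freeing L11
  delta: no waits; runs immediately, freeing L8
  bravo: everything it awaited (L11 and L13) is free; runs, freeing L2 and L18
  charlie: everything it awaited (L13 and L18) is free; runs, freeing L14
  alpha: everything it awaited (L2) is free; runs, freeing L19
  golf: everything it awaited (L19, L2 and L8) is free; runs, freeing L1 and L10


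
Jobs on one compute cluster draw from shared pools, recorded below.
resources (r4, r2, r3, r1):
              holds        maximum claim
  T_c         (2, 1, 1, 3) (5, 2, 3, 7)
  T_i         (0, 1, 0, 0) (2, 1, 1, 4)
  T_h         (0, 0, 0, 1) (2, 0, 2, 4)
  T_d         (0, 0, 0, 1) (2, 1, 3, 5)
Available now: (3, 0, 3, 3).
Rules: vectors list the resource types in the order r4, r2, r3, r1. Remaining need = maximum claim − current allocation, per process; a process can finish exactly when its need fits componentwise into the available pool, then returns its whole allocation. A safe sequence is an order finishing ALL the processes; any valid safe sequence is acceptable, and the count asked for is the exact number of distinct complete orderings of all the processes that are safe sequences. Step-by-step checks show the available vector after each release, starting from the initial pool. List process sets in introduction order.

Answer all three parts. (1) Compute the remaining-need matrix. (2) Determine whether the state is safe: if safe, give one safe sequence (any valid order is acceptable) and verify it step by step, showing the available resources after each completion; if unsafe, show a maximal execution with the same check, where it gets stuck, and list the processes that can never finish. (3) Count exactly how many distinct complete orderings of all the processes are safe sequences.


(1) Outstanding need per process (order r4, r2, r3, r1):
  T_c: (3, 1, 2, 4)
  T_i: (2, 0, 1, 4)
  T_h: (2, 0, 2, 3)
  T_d: (2, 1, 3, 4)
(2) SAFE. One safe sequence: T_h, T_i, T_c, T_d.
Key observation: the first exact fit in this order is T_h — it needs (2, 0, 2, 3) with (3, 0, 3, 3) free, meeting a requested resource to the last unit.
Check, step by step:
  pool = (3, 0, 3, 3)
  T_h needs (2, 0, 2, 3) <= (3, 0, 3, 3) -> finishes; pool += (0, 0, 0, 1) = (3, 0, 3, 4)
  T_i needs (2, 0, 1, 4) <= (3, 0, 3, 4) -> finishes; pool += (0, 1, 0, 0) = (3, 1, 3, 4)
  T_c needs (3, 1, 2, 4) <= (3, 1, 3, 4) -> finishes; pool += (2, 1, 1, 3) = (5, 2, 4, 7)
  T_d needs (2, 1, 3, 4) <= (5, 2, 4, 7) -> finishes; pool += (0, 0, 0, 1) = (5, 2, 4, 8)
(3) Exactly 2 of the possible complete orderings are safe sequences.


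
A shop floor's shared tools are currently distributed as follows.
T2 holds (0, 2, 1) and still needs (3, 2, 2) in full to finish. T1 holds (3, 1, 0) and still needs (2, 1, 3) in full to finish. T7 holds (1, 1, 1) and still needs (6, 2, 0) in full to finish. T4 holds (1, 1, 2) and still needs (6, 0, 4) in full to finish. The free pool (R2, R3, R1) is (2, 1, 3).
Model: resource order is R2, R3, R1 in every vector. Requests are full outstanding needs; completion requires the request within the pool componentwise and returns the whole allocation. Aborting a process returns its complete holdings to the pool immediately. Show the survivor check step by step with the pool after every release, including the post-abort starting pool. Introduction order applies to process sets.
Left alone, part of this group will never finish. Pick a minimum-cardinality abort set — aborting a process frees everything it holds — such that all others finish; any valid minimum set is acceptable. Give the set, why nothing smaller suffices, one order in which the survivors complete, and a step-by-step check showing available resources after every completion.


Minimum abort set: T7.
Key observation: the deadlocked T4 becomes finishable only because T7 released (1, 1, 1); it completes at step 3 below.
Why nothing smaller works: aborting no one leaves the state deadlocked as given.
Survivors finish in the order: T1, T2, T4. Step-by-step check (pool after the aborts first):
  pool = (3, 2, 4)
  T1 needs (2, 1, 3) <= (3, 2, 4) -> finishes; pool += (3, 1, 0) = (6, 3, 4)
  T2 needs (3, 2, 2) <= (6, 3, 4) -> finishes; pool += (0, 2, 1) = (6, 5, 5)
  T4 needs (6, 0, 4) <= (6, 5, 5) -> finishes; pool += (1, 1, 2) = (7, 6, 7)


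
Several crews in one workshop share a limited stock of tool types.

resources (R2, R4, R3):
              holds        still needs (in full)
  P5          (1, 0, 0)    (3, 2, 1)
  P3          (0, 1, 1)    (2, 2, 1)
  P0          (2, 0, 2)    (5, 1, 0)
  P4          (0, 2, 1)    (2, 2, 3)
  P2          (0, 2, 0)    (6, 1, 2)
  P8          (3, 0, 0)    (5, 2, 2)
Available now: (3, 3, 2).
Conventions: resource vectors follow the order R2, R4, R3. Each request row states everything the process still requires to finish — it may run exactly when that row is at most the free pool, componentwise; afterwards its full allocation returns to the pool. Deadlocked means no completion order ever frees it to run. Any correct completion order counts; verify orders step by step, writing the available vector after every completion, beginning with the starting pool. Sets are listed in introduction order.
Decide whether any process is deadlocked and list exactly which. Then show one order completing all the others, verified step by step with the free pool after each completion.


Deadlocked set: P0, P2 and P8.
Key observation: P3, P5, P4 can finish, but then (4, 6, 4) is all there is, and the blocked group's R2 demands exceed it.
The rest can finish in the order P3, P5, P4. Verifying each step:
  pool = (3, 3, 2)
  P3: need (2, 2, 1) fits (3, 3, 2); releases (0, 1, 1), pool now (3, 4, 3)
  P5: need (3, 2, 1) fits (3, 4, 3); releases (1, 0, 0), pool now (4, 4, 3)
  P4: need (2, 2, 3) fits (4, 4, 3); releases (0, 2, 1), pool now (4, 6, 4)
None of the blocked processes ever fits:
  blocked: P0 wants (5, 1, 0), pool (4, 6, 4) — not enough R2
  blocked: P2 wants (6, 1, 2), pool (4, 6, 4) — not enough R2
  blocked: P8 wants (5, 2, 2), pool (4, 6, 4) — not enough R2


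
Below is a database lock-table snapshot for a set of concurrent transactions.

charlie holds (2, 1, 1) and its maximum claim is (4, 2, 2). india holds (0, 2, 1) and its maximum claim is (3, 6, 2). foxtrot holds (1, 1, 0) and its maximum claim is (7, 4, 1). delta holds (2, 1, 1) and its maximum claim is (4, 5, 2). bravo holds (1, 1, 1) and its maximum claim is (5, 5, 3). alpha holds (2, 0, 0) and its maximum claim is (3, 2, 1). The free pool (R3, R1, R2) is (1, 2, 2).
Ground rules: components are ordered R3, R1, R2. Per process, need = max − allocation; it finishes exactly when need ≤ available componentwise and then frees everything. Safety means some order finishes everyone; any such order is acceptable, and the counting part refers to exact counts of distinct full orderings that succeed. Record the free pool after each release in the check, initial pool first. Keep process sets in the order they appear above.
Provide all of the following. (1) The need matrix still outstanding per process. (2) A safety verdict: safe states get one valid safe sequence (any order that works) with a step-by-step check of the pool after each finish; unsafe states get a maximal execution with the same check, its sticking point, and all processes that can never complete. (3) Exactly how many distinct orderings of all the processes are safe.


(1) Remaining need (order R3, R1, R2):
  charlie: (2, 1, 1)
  india: (3, 4, 1)
  foxtrot: (6, 3, 1)
  delta: (2, 4, 1)
  bravo: (4, 4, 2)
  alpha: (1, 2, 1)
(2) UNSAFE.
Key observation: after alpha, charlie the pool peaks at (5, 3, 3), and each blocked process is short somewhere: india on R1; foxtrot on R3; delta on R1; bravo on R1.
Going as far as possible: alpha, charlie; after that, nothing fits. Verifying each step:
  pool = (1, 2, 2)
  run alpha (needs (1, 2, 1), free (1, 2, 2)); after release of (2, 0, 0) the pool is (3, 2, 2)
  run charlie (needs (2, 1, 1), free (3, 2, 2)); after release of (2, 1, 1) the pool is (5, 3, 3)
  india cannot run: need (3, 4, 1) vs free (5, 3, 3) (insufficient R1)
  foxtrot cannot run: need (6, 3, 1) vs free (5, 3, 3) (insufficient R3)
  delta cannot run: need (2, 4, 1) vs free (5, 3, 3) (insufficient R1)
  bravo cannot run: need (4, 4, 2) vs free (5, 3, 3) (insufficient R1)
Processes that can never finish: india, foxtrot, delta and bravo.
(3) Precisely 0 of the possible complete orderings are safe sequences.


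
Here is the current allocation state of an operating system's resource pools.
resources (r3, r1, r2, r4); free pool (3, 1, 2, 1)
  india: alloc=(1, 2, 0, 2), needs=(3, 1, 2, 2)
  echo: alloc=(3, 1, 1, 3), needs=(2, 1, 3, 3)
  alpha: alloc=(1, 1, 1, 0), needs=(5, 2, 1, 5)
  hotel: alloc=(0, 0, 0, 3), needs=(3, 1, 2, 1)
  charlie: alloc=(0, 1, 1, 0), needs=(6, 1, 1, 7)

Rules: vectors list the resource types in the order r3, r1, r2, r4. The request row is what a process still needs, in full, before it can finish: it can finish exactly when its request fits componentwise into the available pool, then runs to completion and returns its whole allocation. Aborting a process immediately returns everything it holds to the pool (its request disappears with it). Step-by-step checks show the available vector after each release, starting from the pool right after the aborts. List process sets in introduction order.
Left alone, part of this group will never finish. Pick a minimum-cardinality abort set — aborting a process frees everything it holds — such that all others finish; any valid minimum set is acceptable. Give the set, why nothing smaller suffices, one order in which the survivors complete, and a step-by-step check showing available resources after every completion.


Abort echo.
Key observation: the deadlocked charlie becomes finishable only because echo released (3, 1, 1, 3); it completes at step 2 below.
Why nothing smaller works: aborting no one leaves the state deadlocked as given.
The survivors complete as hotel, charlie, india, alpha. Step-by-step check (starting from the post-abort pool):
  pool = (6, 2, 3, 4)
  hotel: need (3, 1, 2, 1) fits (6, 2, 3, 4); releases (0, 0, 0, 3), pool now (6, 2, 3, 7)
  charlie: need (6, 1, 1, 7) fits (6, 2, 3, 7); releases (0, 1, 1, 0), pool now (6, 3, 4, 7)
  india: need (3, 1, 2, 2) fits (6, 3, 4, 7); releases (1, 2, 0, 2), pool now (7, 5, 4, 9)
  alpha: need (5, 2, 1, 5) fits (7, 5, 4, 9); releases (1, 1, 1, 0), pool now (8, 6, 5, 9)


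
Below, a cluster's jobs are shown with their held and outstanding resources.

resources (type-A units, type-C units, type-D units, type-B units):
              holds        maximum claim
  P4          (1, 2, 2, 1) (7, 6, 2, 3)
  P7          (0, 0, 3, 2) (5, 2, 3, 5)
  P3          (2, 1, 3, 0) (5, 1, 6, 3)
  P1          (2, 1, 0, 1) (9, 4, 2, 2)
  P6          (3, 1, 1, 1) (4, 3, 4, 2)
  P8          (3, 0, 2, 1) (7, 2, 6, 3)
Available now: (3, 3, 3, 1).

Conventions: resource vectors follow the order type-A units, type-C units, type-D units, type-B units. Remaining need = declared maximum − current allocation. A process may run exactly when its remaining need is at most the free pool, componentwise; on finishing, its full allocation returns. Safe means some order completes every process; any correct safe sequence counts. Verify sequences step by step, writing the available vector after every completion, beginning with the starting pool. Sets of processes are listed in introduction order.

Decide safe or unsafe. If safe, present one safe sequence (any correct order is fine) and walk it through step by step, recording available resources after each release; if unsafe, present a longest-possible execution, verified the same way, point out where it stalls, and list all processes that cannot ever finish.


SAFE — a valid safe sequence is P6, P8, P1, P4, P7, P3.
Key observation: P6 marks the first exact bind of the order: its need (1, 2, 3, 1) fits the free (3, 3, 3, 1) with zero slack on a requested resource.
Verifying each step:
  pool = (3, 3, 3, 1)
  run P6 (needs (1, 2, 3, 1), free (3, 3, 3, 1)); after release of (3, 1, 1, 1) the pool is (6, 4, 4, 2)
  run P8 (needs (4, 2, 4, 2), free (6, 4, 4, 2)); after release of (3, 0, 2, 1) the pool is (9, 4, 6, 3)
  run P1 (needs (7, 3, 2, 1), free (9, 4, 6, 3)); after release of (2, 1, 0, 1) the pool is (11, 5, 6, 4)
  run P4 (needs (6, 4, 0, 2), free (11, 5, 6, 4)); after release of (1, 2, 2, 1) the pool is (12, 7, 8, 5)
  run P7 (needs (5, 2, 0, 3), free (12, 7, 8, 5)); after release of (0, 0, 3, 2) the pool is (12, 7, 11, 7)
  run P3 (needs (3, 0, 3, 3), free (12, 7, 11, 7)); after release of (2, 1, 3, 0) the pool is (14, 8, 14, 7)


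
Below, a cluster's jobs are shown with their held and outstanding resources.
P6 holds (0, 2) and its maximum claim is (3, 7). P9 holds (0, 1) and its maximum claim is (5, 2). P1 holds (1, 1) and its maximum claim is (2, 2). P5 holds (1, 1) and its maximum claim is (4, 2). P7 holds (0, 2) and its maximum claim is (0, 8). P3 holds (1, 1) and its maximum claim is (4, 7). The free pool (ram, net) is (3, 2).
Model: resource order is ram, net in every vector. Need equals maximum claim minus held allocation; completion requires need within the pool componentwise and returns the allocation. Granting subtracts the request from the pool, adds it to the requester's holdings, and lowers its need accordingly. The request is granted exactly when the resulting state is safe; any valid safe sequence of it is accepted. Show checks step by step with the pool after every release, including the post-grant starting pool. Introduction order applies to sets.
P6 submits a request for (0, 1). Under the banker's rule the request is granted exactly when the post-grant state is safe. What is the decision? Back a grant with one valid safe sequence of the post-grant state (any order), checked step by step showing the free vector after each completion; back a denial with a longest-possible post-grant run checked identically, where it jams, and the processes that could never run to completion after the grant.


GRANT: granting preserves safety; a valid post-grant sequence is P5, P1, P9, P6, P7, P3.
Key observation: the grant leaves (3, 1) free — enough for P5, whose release restarts the cascade.
Check on the post-grant state, step by step:
  pool = (3, 1)
  run P5 (needs (3, 1), free (3, 1)); after release of (1, 1) the pool is (4, 2)
  run P1 (needs (1, 1), free (4, 2)); after release of (1, 1) the pool is (5, 3)
  run P9 (needs (5, 1), free (5, 3)); after release of (0, 1) the pool is (5, 4)
  run P6 (needs (3, 4), free (5, 4)); after release of (0, 3) the pool is (5, 7)
  run P7 (needs (0, 6), free (5, 7)); after release of (0, 2) the pool is (5, 9)
  run P3 (needs (3, 6), free (5, 9)); after release of (1, 1) the pool is (6, 10)
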